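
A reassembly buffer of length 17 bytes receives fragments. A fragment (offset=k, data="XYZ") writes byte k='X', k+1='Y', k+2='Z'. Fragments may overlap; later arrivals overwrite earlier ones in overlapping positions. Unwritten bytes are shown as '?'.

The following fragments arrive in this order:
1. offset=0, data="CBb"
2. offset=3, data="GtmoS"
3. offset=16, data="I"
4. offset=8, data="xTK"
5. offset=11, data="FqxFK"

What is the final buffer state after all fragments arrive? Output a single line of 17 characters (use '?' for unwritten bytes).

Answer: CBbGtmoSxTKFqxFKI

Derivation:
Fragment 1: offset=0 data="CBb" -> buffer=CBb??????????????
Fragment 2: offset=3 data="GtmoS" -> buffer=CBbGtmoS?????????
Fragment 3: offset=16 data="I" -> buffer=CBbGtmoS????????I
Fragment 4: offset=8 data="xTK" -> buffer=CBbGtmoSxTK?????I
Fragment 5: offset=11 data="FqxFK" -> buffer=CBbGtmoSxTKFqxFKI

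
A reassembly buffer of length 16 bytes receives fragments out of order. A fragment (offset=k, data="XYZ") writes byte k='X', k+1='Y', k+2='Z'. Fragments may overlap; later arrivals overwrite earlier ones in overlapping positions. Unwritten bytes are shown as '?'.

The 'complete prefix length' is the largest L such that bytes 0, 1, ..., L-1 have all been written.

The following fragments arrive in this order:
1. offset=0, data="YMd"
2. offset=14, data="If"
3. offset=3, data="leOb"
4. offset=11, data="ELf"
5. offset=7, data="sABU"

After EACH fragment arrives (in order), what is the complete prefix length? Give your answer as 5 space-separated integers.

Fragment 1: offset=0 data="YMd" -> buffer=YMd????????????? -> prefix_len=3
Fragment 2: offset=14 data="If" -> buffer=YMd???????????If -> prefix_len=3
Fragment 3: offset=3 data="leOb" -> buffer=YMdleOb???????If -> prefix_len=7
Fragment 4: offset=11 data="ELf" -> buffer=YMdleOb????ELfIf -> prefix_len=7
Fragment 5: offset=7 data="sABU" -> buffer=YMdleObsABUELfIf -> prefix_len=16

Answer: 3 3 7 7 16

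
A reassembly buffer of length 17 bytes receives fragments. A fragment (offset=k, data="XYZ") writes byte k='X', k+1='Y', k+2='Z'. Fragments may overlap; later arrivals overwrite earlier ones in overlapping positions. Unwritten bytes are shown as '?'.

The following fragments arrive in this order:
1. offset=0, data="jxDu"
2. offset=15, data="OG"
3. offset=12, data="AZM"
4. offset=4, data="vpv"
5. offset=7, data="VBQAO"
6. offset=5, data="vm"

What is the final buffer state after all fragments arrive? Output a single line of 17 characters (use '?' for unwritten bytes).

Fragment 1: offset=0 data="jxDu" -> buffer=jxDu?????????????
Fragment 2: offset=15 data="OG" -> buffer=jxDu???????????OG
Fragment 3: offset=12 data="AZM" -> buffer=jxDu????????AZMOG
Fragment 4: offset=4 data="vpv" -> buffer=jxDuvpv?????AZMOG
Fragment 5: offset=7 data="VBQAO" -> buffer=jxDuvpvVBQAOAZMOG
Fragment 6: offset=5 data="vm" -> buffer=jxDuvvmVBQAOAZMOG

Answer: jxDuvvmVBQAOAZMOG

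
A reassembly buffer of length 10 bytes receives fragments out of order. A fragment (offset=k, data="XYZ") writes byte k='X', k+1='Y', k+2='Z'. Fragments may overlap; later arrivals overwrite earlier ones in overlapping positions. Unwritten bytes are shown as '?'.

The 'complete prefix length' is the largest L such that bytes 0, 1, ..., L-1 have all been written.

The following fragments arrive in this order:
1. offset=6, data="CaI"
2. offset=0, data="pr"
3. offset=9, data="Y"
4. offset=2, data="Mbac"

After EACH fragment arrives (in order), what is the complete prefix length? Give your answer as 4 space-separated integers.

Fragment 1: offset=6 data="CaI" -> buffer=??????CaI? -> prefix_len=0
Fragment 2: offset=0 data="pr" -> buffer=pr????CaI? -> prefix_len=2
Fragment 3: offset=9 data="Y" -> buffer=pr????CaIY -> prefix_len=2
Fragment 4: offset=2 data="Mbac" -> buffer=prMbacCaIY -> prefix_len=10

Answer: 0 2 2 10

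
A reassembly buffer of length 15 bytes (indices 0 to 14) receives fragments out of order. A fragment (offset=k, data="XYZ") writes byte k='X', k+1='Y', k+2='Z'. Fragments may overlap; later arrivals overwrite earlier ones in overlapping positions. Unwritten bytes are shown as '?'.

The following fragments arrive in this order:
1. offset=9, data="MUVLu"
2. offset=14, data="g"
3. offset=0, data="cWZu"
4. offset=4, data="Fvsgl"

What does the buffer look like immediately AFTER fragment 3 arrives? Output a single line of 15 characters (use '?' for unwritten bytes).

Answer: cWZu?????MUVLug

Derivation:
Fragment 1: offset=9 data="MUVLu" -> buffer=?????????MUVLu?
Fragment 2: offset=14 data="g" -> buffer=?????????MUVLug
Fragment 3: offset=0 data="cWZu" -> buffer=cWZu?????MUVLug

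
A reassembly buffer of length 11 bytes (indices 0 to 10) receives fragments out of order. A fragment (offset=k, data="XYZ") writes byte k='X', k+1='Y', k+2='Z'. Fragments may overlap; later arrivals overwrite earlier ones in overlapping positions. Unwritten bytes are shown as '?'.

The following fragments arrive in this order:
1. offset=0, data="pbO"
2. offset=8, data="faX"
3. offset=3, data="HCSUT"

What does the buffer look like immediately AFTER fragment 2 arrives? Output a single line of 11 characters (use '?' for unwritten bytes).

Answer: pbO?????faX

Derivation:
Fragment 1: offset=0 data="pbO" -> buffer=pbO????????
Fragment 2: offset=8 data="faX" -> buffer=pbO?????faX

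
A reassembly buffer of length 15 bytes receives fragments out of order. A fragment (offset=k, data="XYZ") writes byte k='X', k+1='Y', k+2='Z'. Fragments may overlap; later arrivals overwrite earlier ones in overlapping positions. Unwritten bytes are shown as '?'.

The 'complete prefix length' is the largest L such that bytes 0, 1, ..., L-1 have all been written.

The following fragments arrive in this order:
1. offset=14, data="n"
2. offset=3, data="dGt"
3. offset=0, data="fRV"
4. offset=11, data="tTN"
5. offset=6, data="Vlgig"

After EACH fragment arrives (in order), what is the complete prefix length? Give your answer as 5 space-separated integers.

Answer: 0 0 6 6 15

Derivation:
Fragment 1: offset=14 data="n" -> buffer=??????????????n -> prefix_len=0
Fragment 2: offset=3 data="dGt" -> buffer=???dGt????????n -> prefix_len=0
Fragment 3: offset=0 data="fRV" -> buffer=fRVdGt????????n -> prefix_len=6
Fragment 4: offset=11 data="tTN" -> buffer=fRVdGt?????tTNn -> prefix_len=6
Fragment 5: offset=6 data="Vlgig" -> buffer=fRVdGtVlgigtTNn -> prefix_len=15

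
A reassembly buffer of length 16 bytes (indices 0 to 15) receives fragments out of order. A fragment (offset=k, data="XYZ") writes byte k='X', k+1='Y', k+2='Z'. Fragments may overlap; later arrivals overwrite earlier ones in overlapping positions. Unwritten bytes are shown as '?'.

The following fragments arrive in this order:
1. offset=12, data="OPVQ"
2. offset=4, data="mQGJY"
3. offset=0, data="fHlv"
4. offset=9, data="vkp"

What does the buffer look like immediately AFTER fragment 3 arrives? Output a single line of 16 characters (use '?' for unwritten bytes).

Answer: fHlvmQGJY???OPVQ

Derivation:
Fragment 1: offset=12 data="OPVQ" -> buffer=????????????OPVQ
Fragment 2: offset=4 data="mQGJY" -> buffer=????mQGJY???OPVQ
Fragment 3: offset=0 data="fHlv" -> buffer=fHlvmQGJY???OPVQ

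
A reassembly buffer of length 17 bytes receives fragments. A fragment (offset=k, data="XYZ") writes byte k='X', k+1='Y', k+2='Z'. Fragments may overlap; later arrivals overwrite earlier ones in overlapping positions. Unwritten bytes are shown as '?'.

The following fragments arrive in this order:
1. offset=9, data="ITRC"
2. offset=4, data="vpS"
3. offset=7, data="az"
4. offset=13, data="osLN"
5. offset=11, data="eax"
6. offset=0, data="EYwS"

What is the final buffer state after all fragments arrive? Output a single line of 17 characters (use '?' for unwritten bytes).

Fragment 1: offset=9 data="ITRC" -> buffer=?????????ITRC????
Fragment 2: offset=4 data="vpS" -> buffer=????vpS??ITRC????
Fragment 3: offset=7 data="az" -> buffer=????vpSazITRC????
Fragment 4: offset=13 data="osLN" -> buffer=????vpSazITRCosLN
Fragment 5: offset=11 data="eax" -> buffer=????vpSazITeaxsLN
Fragment 6: offset=0 data="EYwS" -> buffer=EYwSvpSazITeaxsLN

Answer: EYwSvpSazITeaxsLN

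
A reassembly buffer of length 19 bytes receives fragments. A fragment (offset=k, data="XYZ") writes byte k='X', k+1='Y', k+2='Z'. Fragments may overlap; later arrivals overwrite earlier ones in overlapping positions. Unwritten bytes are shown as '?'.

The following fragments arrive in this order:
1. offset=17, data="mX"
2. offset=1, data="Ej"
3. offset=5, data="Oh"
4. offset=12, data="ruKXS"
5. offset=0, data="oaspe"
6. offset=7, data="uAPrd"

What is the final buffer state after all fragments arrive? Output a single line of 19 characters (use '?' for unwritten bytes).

Fragment 1: offset=17 data="mX" -> buffer=?????????????????mX
Fragment 2: offset=1 data="Ej" -> buffer=?Ej??????????????mX
Fragment 3: offset=5 data="Oh" -> buffer=?Ej??Oh??????????mX
Fragment 4: offset=12 data="ruKXS" -> buffer=?Ej??Oh?????ruKXSmX
Fragment 5: offset=0 data="oaspe" -> buffer=oaspeOh?????ruKXSmX
Fragment 6: offset=7 data="uAPrd" -> buffer=oaspeOhuAPrdruKXSmX

Answer: oaspeOhuAPrdruKXSmX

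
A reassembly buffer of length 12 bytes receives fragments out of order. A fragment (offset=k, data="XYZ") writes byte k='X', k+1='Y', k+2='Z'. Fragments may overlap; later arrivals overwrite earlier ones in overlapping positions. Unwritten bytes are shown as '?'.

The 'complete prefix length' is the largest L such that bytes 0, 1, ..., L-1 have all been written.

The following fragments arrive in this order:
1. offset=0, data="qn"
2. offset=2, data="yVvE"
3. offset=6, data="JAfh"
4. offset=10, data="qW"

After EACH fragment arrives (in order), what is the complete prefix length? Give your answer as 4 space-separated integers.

Fragment 1: offset=0 data="qn" -> buffer=qn?????????? -> prefix_len=2
Fragment 2: offset=2 data="yVvE" -> buffer=qnyVvE?????? -> prefix_len=6
Fragment 3: offset=6 data="JAfh" -> buffer=qnyVvEJAfh?? -> prefix_len=10
Fragment 4: offset=10 data="qW" -> buffer=qnyVvEJAfhqW -> prefix_len=12

Answer: 2 6 10 12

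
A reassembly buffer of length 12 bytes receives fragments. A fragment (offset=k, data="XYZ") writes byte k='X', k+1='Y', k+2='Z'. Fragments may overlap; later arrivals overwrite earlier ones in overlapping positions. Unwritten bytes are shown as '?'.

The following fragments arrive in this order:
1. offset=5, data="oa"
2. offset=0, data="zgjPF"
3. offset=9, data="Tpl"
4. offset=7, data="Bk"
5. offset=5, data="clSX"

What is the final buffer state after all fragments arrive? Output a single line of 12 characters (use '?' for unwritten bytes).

Fragment 1: offset=5 data="oa" -> buffer=?????oa?????
Fragment 2: offset=0 data="zgjPF" -> buffer=zgjPFoa?????
Fragment 3: offset=9 data="Tpl" -> buffer=zgjPFoa??Tpl
Fragment 4: offset=7 data="Bk" -> buffer=zgjPFoaBkTpl
Fragment 5: offset=5 data="clSX" -> buffer=zgjPFclSXTpl

Answer: zgjPFclSXTpl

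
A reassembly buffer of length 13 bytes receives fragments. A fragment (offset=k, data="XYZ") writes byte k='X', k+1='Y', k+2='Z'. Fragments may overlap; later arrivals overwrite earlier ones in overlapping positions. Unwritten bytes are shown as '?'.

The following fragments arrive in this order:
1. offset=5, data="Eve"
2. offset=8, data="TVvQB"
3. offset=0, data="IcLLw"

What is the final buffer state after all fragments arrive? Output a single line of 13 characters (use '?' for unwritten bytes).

Fragment 1: offset=5 data="Eve" -> buffer=?????Eve?????
Fragment 2: offset=8 data="TVvQB" -> buffer=?????EveTVvQB
Fragment 3: offset=0 data="IcLLw" -> buffer=IcLLwEveTVvQB

Answer: IcLLwEveTVvQB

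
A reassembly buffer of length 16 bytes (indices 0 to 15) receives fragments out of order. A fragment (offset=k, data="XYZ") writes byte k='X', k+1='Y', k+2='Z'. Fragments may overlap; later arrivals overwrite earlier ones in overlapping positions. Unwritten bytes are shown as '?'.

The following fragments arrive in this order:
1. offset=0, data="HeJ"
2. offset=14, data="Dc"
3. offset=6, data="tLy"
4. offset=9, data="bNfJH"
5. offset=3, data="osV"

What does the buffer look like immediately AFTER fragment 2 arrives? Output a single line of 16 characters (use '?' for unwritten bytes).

Answer: HeJ???????????Dc

Derivation:
Fragment 1: offset=0 data="HeJ" -> buffer=HeJ?????????????
Fragment 2: offset=14 data="Dc" -> buffer=HeJ???????????Dc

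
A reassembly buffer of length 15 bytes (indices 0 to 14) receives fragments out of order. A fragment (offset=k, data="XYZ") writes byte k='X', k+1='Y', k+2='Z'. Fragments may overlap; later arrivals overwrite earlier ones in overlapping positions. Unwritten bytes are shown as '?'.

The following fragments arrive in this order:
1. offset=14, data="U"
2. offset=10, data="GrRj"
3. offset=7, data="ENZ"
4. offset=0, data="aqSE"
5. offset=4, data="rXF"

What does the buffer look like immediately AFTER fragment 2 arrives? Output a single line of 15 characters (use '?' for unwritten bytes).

Fragment 1: offset=14 data="U" -> buffer=??????????????U
Fragment 2: offset=10 data="GrRj" -> buffer=??????????GrRjU

Answer: ??????????GrRjU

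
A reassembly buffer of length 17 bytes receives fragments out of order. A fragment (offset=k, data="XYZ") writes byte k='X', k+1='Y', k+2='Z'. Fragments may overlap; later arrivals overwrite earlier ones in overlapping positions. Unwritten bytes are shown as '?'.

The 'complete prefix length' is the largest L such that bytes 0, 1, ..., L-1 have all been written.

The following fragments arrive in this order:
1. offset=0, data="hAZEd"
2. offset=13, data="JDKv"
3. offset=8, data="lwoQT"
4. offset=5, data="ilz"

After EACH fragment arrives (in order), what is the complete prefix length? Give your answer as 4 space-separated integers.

Answer: 5 5 5 17

Derivation:
Fragment 1: offset=0 data="hAZEd" -> buffer=hAZEd???????????? -> prefix_len=5
Fragment 2: offset=13 data="JDKv" -> buffer=hAZEd????????JDKv -> prefix_len=5
Fragment 3: offset=8 data="lwoQT" -> buffer=hAZEd???lwoQTJDKv -> prefix_len=5
Fragment 4: offset=5 data="ilz" -> buffer=hAZEdilzlwoQTJDKv -> prefix_len=17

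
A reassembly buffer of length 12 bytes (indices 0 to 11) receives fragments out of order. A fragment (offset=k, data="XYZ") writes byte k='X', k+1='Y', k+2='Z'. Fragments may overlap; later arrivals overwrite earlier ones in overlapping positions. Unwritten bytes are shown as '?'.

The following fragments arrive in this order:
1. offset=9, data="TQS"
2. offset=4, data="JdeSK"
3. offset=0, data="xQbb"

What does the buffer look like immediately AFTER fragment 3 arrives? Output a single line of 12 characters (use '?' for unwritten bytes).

Fragment 1: offset=9 data="TQS" -> buffer=?????????TQS
Fragment 2: offset=4 data="JdeSK" -> buffer=????JdeSKTQS
Fragment 3: offset=0 data="xQbb" -> buffer=xQbbJdeSKTQS

Answer: xQbbJdeSKTQS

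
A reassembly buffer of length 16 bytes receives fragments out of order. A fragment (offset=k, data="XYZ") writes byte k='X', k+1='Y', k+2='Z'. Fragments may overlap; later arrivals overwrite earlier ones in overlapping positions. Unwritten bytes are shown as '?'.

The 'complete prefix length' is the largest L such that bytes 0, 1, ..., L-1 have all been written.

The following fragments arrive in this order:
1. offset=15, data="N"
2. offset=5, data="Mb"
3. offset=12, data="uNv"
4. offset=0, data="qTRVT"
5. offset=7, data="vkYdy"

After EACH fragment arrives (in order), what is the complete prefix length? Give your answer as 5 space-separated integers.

Fragment 1: offset=15 data="N" -> buffer=???????????????N -> prefix_len=0
Fragment 2: offset=5 data="Mb" -> buffer=?????Mb????????N -> prefix_len=0
Fragment 3: offset=12 data="uNv" -> buffer=?????Mb?????uNvN -> prefix_len=0
Fragment 4: offset=0 data="qTRVT" -> buffer=qTRVTMb?????uNvN -> prefix_len=7
Fragment 5: offset=7 data="vkYdy" -> buffer=qTRVTMbvkYdyuNvN -> prefix_len=16

Answer: 0 0 0 7 16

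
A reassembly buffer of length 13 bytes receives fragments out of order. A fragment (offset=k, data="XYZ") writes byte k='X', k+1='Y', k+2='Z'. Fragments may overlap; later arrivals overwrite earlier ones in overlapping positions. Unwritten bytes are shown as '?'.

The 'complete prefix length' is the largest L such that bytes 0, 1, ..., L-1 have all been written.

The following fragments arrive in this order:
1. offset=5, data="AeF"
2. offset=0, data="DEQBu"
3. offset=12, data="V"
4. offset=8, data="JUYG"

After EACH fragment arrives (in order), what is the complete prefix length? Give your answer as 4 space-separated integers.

Answer: 0 8 8 13

Derivation:
Fragment 1: offset=5 data="AeF" -> buffer=?????AeF????? -> prefix_len=0
Fragment 2: offset=0 data="DEQBu" -> buffer=DEQBuAeF????? -> prefix_len=8
Fragment 3: offset=12 data="V" -> buffer=DEQBuAeF????V -> prefix_len=8
Fragment 4: offset=8 data="JUYG" -> buffer=DEQBuAeFJUYGV -> prefix_len=13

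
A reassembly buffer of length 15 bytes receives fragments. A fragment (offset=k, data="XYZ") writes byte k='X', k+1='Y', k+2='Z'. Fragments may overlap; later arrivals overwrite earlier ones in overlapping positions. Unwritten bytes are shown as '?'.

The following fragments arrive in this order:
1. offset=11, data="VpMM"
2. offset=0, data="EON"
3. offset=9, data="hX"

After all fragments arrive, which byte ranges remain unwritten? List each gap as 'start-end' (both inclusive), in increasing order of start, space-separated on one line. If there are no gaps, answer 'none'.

Answer: 3-8

Derivation:
Fragment 1: offset=11 len=4
Fragment 2: offset=0 len=3
Fragment 3: offset=9 len=2
Gaps: 3-8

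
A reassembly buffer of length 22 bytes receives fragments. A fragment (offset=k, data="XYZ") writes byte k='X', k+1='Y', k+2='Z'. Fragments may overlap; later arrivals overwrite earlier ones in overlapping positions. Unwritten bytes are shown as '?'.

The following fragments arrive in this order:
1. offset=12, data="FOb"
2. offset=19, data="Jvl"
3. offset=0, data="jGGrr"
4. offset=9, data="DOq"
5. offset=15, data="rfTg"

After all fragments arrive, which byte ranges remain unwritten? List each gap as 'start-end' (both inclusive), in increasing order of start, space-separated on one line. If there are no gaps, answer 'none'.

Fragment 1: offset=12 len=3
Fragment 2: offset=19 len=3
Fragment 3: offset=0 len=5
Fragment 4: offset=9 len=3
Fragment 5: offset=15 len=4
Gaps: 5-8

Answer: 5-8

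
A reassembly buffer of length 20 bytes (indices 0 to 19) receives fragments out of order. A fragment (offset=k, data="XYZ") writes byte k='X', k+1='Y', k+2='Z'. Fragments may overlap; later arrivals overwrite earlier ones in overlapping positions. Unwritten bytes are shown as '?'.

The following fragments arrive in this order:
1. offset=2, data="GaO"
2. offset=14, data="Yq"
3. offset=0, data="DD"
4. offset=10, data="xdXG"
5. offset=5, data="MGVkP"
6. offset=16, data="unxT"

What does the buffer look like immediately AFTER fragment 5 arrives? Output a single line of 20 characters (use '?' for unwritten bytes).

Answer: DDGaOMGVkPxdXGYq????

Derivation:
Fragment 1: offset=2 data="GaO" -> buffer=??GaO???????????????
Fragment 2: offset=14 data="Yq" -> buffer=??GaO?????????Yq????
Fragment 3: offset=0 data="DD" -> buffer=DDGaO?????????Yq????
Fragment 4: offset=10 data="xdXG" -> buffer=DDGaO?????xdXGYq????
Fragment 5: offset=5 data="MGVkP" -> buffer=DDGaOMGVkPxdXGYq????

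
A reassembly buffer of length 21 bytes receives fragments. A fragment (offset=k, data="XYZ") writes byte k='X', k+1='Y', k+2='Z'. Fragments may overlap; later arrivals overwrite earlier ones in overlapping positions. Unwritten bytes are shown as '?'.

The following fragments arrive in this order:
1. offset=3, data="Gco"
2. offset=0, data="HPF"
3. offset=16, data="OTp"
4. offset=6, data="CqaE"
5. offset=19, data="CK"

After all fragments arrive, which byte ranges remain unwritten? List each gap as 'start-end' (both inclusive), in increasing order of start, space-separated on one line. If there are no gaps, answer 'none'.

Fragment 1: offset=3 len=3
Fragment 2: offset=0 len=3
Fragment 3: offset=16 len=3
Fragment 4: offset=6 len=4
Fragment 5: offset=19 len=2
Gaps: 10-15

Answer: 10-15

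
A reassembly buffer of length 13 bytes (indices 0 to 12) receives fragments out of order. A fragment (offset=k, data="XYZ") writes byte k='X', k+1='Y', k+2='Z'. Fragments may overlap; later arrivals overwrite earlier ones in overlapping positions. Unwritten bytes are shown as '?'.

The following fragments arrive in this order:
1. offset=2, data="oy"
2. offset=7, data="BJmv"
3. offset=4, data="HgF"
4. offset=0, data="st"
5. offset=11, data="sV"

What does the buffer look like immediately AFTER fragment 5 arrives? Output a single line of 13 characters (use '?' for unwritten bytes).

Fragment 1: offset=2 data="oy" -> buffer=??oy?????????
Fragment 2: offset=7 data="BJmv" -> buffer=??oy???BJmv??
Fragment 3: offset=4 data="HgF" -> buffer=??oyHgFBJmv??
Fragment 4: offset=0 data="st" -> buffer=stoyHgFBJmv??
Fragment 5: offset=11 data="sV" -> buffer=stoyHgFBJmvsV

Answer: stoyHgFBJmvsV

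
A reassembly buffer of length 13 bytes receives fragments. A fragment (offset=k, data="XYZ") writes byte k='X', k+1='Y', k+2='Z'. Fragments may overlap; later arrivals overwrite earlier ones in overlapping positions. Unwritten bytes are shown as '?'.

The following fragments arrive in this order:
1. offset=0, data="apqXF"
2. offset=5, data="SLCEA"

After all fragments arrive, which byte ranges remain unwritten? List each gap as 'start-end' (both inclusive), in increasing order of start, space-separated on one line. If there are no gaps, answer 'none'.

Fragment 1: offset=0 len=5
Fragment 2: offset=5 len=5
Gaps: 10-12

Answer: 10-12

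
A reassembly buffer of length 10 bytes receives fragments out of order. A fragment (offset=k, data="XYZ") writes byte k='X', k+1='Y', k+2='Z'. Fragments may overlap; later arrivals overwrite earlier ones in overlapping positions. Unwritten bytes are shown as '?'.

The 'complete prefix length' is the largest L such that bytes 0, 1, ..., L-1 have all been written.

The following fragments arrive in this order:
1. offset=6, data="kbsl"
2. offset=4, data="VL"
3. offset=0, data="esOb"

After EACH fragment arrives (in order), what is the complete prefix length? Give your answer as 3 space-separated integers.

Answer: 0 0 10

Derivation:
Fragment 1: offset=6 data="kbsl" -> buffer=??????kbsl -> prefix_len=0
Fragment 2: offset=4 data="VL" -> buffer=????VLkbsl -> prefix_len=0
Fragment 3: offset=0 data="esOb" -> buffer=esObVLkbsl -> prefix_len=10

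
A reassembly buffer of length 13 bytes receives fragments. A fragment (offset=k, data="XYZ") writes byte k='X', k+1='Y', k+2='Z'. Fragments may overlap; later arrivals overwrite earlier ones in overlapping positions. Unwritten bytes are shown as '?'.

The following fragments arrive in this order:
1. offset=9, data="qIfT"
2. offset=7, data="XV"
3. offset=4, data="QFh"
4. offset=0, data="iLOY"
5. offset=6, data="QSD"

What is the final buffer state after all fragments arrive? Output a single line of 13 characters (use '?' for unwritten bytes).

Fragment 1: offset=9 data="qIfT" -> buffer=?????????qIfT
Fragment 2: offset=7 data="XV" -> buffer=???????XVqIfT
Fragment 3: offset=4 data="QFh" -> buffer=????QFhXVqIfT
Fragment 4: offset=0 data="iLOY" -> buffer=iLOYQFhXVqIfT
Fragment 5: offset=6 data="QSD" -> buffer=iLOYQFQSDqIfT

Answer: iLOYQFQSDqIfT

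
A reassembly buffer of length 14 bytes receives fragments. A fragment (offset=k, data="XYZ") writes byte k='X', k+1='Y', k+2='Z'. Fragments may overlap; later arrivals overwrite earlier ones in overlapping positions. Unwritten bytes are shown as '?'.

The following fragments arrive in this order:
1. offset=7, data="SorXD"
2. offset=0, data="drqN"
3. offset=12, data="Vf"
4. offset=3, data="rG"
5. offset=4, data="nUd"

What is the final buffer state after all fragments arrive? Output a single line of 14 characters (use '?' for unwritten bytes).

Fragment 1: offset=7 data="SorXD" -> buffer=???????SorXD??
Fragment 2: offset=0 data="drqN" -> buffer=drqN???SorXD??
Fragment 3: offset=12 data="Vf" -> buffer=drqN???SorXDVf
Fragment 4: offset=3 data="rG" -> buffer=drqrG??SorXDVf
Fragment 5: offset=4 data="nUd" -> buffer=drqrnUdSorXDVf

Answer: drqrnUdSorXDVf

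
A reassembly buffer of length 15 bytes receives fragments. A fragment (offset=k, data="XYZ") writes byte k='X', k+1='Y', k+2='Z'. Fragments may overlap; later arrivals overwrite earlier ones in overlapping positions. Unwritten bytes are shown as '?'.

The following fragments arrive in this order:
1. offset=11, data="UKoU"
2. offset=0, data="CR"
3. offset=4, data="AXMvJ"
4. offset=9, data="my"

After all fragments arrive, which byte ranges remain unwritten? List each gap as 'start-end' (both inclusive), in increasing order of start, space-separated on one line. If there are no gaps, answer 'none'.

Fragment 1: offset=11 len=4
Fragment 2: offset=0 len=2
Fragment 3: offset=4 len=5
Fragment 4: offset=9 len=2
Gaps: 2-3

Answer: 2-3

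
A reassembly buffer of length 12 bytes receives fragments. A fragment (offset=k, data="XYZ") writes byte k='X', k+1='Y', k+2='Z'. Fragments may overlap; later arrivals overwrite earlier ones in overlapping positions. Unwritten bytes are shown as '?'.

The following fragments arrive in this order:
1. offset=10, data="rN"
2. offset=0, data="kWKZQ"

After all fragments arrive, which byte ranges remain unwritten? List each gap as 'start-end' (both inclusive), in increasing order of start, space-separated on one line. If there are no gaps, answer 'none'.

Fragment 1: offset=10 len=2
Fragment 2: offset=0 len=5
Gaps: 5-9

Answer: 5-9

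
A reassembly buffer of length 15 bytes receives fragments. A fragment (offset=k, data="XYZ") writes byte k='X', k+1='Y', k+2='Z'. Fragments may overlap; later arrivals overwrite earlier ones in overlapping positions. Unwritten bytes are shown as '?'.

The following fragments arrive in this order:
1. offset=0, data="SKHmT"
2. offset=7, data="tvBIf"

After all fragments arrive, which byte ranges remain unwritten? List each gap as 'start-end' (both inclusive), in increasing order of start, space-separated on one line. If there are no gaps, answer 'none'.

Answer: 5-6 12-14

Derivation:
Fragment 1: offset=0 len=5
Fragment 2: offset=7 len=5
Gaps: 5-6 12-14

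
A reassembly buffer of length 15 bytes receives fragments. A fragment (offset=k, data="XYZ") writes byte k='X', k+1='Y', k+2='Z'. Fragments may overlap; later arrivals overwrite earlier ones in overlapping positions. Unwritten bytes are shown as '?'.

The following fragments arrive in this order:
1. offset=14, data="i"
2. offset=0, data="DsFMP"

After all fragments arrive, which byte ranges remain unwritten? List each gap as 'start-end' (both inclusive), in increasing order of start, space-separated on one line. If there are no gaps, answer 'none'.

Answer: 5-13

Derivation:
Fragment 1: offset=14 len=1
Fragment 2: offset=0 len=5
Gaps: 5-13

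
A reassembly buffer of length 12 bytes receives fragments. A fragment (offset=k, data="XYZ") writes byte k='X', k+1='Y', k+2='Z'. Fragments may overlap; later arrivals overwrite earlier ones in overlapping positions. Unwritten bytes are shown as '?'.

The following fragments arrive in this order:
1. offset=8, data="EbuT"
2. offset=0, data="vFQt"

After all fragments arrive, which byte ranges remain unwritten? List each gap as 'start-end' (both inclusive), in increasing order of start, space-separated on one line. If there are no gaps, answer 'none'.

Fragment 1: offset=8 len=4
Fragment 2: offset=0 len=4
Gaps: 4-7

Answer: 4-7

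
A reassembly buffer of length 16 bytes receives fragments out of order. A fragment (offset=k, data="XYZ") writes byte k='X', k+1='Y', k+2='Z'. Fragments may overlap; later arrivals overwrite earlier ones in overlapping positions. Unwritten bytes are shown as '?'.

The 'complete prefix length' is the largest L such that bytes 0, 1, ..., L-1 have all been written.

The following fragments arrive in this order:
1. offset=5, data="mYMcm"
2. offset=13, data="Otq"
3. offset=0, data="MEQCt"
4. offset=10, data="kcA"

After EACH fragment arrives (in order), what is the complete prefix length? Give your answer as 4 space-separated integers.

Fragment 1: offset=5 data="mYMcm" -> buffer=?????mYMcm?????? -> prefix_len=0
Fragment 2: offset=13 data="Otq" -> buffer=?????mYMcm???Otq -> prefix_len=0
Fragment 3: offset=0 data="MEQCt" -> buffer=MEQCtmYMcm???Otq -> prefix_len=10
Fragment 4: offset=10 data="kcA" -> buffer=MEQCtmYMcmkcAOtq -> prefix_len=16

Answer: 0 0 10 16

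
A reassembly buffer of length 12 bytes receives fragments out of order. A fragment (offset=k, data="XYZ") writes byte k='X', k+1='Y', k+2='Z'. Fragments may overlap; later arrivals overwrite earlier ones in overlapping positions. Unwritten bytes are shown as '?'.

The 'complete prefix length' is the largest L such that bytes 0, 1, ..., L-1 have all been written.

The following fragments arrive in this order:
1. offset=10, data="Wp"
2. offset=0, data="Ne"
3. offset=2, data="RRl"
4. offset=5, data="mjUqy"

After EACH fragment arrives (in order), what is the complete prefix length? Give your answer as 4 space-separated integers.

Fragment 1: offset=10 data="Wp" -> buffer=??????????Wp -> prefix_len=0
Fragment 2: offset=0 data="Ne" -> buffer=Ne????????Wp -> prefix_len=2
Fragment 3: offset=2 data="RRl" -> buffer=NeRRl?????Wp -> prefix_len=5
Fragment 4: offset=5 data="mjUqy" -> buffer=NeRRlmjUqyWp -> prefix_len=12

Answer: 0 2 5 12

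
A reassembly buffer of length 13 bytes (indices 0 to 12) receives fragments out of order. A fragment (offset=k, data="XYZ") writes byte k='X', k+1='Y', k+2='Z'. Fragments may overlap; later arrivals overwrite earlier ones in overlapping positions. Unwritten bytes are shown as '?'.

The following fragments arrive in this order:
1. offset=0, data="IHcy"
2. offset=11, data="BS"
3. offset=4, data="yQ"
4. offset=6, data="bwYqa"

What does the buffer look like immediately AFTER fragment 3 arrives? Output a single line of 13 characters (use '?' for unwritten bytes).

Answer: IHcyyQ?????BS

Derivation:
Fragment 1: offset=0 data="IHcy" -> buffer=IHcy?????????
Fragment 2: offset=11 data="BS" -> buffer=IHcy???????BS
Fragment 3: offset=4 data="yQ" -> buffer=IHcyyQ?????BS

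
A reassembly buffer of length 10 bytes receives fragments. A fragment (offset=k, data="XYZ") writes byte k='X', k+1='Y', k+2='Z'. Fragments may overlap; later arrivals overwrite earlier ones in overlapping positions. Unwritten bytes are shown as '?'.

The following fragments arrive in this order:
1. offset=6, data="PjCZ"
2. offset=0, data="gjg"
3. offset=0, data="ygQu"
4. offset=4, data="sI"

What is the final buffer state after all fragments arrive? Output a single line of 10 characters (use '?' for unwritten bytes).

Fragment 1: offset=6 data="PjCZ" -> buffer=??????PjCZ
Fragment 2: offset=0 data="gjg" -> buffer=gjg???PjCZ
Fragment 3: offset=0 data="ygQu" -> buffer=ygQu??PjCZ
Fragment 4: offset=4 data="sI" -> buffer=ygQusIPjCZ

Answer: ygQusIPjCZ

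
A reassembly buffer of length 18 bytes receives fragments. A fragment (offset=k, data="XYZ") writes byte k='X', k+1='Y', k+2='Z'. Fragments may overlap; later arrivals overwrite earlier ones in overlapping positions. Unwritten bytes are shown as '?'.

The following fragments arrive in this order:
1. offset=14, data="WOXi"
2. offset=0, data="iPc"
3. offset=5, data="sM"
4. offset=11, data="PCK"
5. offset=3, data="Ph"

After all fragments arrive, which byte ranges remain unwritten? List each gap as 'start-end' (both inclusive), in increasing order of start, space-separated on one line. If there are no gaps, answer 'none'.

Fragment 1: offset=14 len=4
Fragment 2: offset=0 len=3
Fragment 3: offset=5 len=2
Fragment 4: offset=11 len=3
Fragment 5: offset=3 len=2
Gaps: 7-10

Answer: 7-10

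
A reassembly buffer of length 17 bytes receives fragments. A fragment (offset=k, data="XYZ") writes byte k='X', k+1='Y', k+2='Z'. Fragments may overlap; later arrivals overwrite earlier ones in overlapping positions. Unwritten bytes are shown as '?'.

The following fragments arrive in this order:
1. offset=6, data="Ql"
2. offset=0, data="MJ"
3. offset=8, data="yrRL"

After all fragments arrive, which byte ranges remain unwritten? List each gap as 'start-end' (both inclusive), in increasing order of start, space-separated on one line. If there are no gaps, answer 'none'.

Fragment 1: offset=6 len=2
Fragment 2: offset=0 len=2
Fragment 3: offset=8 len=4
Gaps: 2-5 12-16

Answer: 2-5 12-16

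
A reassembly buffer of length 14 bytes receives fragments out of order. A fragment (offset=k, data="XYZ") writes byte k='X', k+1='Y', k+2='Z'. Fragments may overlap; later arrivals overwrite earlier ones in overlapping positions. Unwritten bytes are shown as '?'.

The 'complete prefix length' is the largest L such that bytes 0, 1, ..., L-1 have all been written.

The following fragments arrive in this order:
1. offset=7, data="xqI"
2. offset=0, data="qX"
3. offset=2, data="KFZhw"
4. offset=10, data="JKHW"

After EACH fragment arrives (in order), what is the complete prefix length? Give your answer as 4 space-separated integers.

Fragment 1: offset=7 data="xqI" -> buffer=???????xqI???? -> prefix_len=0
Fragment 2: offset=0 data="qX" -> buffer=qX?????xqI???? -> prefix_len=2
Fragment 3: offset=2 data="KFZhw" -> buffer=qXKFZhwxqI???? -> prefix_len=10
Fragment 4: offset=10 data="JKHW" -> buffer=qXKFZhwxqIJKHW -> prefix_len=14

Answer: 0 2 10 14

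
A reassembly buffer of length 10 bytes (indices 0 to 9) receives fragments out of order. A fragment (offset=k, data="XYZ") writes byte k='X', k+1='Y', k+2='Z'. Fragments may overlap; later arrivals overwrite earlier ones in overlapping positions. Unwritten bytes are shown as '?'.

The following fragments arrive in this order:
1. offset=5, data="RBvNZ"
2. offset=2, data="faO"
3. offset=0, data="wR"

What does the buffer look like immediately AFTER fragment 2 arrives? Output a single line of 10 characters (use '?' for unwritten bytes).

Answer: ??faORBvNZ

Derivation:
Fragment 1: offset=5 data="RBvNZ" -> buffer=?????RBvNZ
Fragment 2: offset=2 data="faO" -> buffer=??faORBvNZ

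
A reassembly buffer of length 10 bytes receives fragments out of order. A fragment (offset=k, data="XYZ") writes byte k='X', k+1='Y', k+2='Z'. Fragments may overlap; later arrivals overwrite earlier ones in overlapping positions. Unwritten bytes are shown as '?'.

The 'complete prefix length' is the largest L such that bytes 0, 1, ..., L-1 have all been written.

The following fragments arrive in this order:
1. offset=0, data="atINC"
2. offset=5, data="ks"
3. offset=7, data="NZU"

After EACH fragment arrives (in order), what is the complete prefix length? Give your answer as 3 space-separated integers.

Answer: 5 7 10

Derivation:
Fragment 1: offset=0 data="atINC" -> buffer=atINC????? -> prefix_len=5
Fragment 2: offset=5 data="ks" -> buffer=atINCks??? -> prefix_len=7
Fragment 3: offset=7 data="NZU" -> buffer=atINCksNZU -> prefix_len=10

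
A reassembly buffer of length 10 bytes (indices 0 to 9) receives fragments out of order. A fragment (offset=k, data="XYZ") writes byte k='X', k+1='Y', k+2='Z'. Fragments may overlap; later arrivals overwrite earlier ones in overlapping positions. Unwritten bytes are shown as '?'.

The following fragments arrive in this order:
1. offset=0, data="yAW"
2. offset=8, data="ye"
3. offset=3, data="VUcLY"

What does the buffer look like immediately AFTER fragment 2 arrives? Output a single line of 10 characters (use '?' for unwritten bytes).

Answer: yAW?????ye

Derivation:
Fragment 1: offset=0 data="yAW" -> buffer=yAW???????
Fragment 2: offset=8 data="ye" -> buffer=yAW?????ye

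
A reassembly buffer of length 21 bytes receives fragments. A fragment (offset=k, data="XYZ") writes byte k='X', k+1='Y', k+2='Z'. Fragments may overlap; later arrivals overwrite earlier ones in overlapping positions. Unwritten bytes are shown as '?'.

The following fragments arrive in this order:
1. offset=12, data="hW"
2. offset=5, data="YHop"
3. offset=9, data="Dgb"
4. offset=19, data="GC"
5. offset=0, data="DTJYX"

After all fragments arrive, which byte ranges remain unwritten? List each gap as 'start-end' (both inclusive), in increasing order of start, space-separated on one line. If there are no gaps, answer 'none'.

Answer: 14-18

Derivation:
Fragment 1: offset=12 len=2
Fragment 2: offset=5 len=4
Fragment 3: offset=9 len=3
Fragment 4: offset=19 len=2
Fragment 5: offset=0 len=5
Gaps: 14-18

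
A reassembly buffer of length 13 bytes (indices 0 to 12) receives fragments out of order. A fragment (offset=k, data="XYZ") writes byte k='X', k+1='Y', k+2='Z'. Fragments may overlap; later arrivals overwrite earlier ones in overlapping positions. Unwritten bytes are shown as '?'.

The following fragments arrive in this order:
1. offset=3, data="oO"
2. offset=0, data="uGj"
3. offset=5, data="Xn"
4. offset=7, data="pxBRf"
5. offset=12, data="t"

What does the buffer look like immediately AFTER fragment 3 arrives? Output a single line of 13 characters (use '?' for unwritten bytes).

Answer: uGjoOXn??????

Derivation:
Fragment 1: offset=3 data="oO" -> buffer=???oO????????
Fragment 2: offset=0 data="uGj" -> buffer=uGjoO????????
Fragment 3: offset=5 data="Xn" -> buffer=uGjoOXn??????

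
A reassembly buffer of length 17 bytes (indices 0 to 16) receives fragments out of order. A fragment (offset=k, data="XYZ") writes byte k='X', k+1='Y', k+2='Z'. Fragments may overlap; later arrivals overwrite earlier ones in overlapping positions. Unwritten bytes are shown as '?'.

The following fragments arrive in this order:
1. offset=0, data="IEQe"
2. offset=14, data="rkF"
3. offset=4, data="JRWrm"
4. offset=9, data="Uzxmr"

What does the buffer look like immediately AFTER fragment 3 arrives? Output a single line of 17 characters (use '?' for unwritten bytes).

Answer: IEQeJRWrm?????rkF

Derivation:
Fragment 1: offset=0 data="IEQe" -> buffer=IEQe?????????????
Fragment 2: offset=14 data="rkF" -> buffer=IEQe??????????rkF
Fragment 3: offset=4 data="JRWrm" -> buffer=IEQeJRWrm?????rkF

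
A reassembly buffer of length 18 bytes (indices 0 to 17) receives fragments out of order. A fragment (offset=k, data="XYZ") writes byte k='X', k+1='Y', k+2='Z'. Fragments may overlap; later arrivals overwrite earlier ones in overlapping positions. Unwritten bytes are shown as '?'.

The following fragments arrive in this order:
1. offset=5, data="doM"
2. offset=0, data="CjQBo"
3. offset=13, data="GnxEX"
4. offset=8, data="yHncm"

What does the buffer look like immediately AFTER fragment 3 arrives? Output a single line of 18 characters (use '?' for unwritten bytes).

Fragment 1: offset=5 data="doM" -> buffer=?????doM??????????
Fragment 2: offset=0 data="CjQBo" -> buffer=CjQBodoM??????????
Fragment 3: offset=13 data="GnxEX" -> buffer=CjQBodoM?????GnxEX

Answer: CjQBodoM?????GnxEX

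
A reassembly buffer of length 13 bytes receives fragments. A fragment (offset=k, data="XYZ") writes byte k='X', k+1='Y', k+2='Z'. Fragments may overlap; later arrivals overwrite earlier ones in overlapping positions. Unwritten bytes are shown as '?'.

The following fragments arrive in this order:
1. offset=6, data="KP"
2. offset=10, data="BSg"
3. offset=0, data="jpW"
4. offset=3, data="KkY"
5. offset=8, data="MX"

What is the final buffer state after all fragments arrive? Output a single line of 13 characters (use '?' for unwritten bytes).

Answer: jpWKkYKPMXBSg

Derivation:
Fragment 1: offset=6 data="KP" -> buffer=??????KP?????
Fragment 2: offset=10 data="BSg" -> buffer=??????KP??BSg
Fragment 3: offset=0 data="jpW" -> buffer=jpW???KP??BSg
Fragment 4: offset=3 data="KkY" -> buffer=jpWKkYKP??BSg
Fragment 5: offset=8 data="MX" -> buffer=jpWKkYKPMXBSg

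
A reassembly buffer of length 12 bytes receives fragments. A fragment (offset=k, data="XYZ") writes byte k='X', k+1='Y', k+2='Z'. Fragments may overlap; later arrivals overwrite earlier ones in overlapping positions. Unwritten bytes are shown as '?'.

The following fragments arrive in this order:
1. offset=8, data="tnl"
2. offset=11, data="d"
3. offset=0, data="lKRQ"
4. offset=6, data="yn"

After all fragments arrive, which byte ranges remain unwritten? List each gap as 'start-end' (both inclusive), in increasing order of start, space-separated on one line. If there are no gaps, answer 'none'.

Fragment 1: offset=8 len=3
Fragment 2: offset=11 len=1
Fragment 3: offset=0 len=4
Fragment 4: offset=6 len=2
Gaps: 4-5

Answer: 4-5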